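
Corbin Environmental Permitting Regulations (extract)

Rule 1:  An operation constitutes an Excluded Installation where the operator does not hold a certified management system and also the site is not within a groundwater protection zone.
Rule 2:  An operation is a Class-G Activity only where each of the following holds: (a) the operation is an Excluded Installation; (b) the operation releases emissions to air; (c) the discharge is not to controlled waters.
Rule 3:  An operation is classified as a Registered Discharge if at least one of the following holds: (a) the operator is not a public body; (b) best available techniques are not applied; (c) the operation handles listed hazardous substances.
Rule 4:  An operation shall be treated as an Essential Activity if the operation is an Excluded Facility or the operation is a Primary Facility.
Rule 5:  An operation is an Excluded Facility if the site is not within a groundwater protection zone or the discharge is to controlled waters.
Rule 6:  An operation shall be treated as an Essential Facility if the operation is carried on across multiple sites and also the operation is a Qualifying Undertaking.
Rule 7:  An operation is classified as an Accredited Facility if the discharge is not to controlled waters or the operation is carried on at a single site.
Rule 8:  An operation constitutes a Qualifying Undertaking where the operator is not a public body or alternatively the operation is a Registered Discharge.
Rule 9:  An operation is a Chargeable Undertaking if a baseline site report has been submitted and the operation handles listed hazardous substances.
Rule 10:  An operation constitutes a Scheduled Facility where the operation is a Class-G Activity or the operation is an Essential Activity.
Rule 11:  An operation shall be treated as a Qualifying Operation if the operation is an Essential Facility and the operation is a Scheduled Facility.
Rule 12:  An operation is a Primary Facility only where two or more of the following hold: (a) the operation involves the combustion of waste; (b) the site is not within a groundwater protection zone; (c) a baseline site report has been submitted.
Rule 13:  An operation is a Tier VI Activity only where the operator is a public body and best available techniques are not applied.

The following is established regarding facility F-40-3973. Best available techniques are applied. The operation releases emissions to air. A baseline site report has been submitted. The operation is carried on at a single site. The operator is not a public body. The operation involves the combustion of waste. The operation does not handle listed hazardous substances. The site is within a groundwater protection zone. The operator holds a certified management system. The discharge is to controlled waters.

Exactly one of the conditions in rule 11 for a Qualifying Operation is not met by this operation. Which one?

Under rule 3: the operator is not a public body? yes; or best available techniques are not applied? no; or the operation handles listed hazardous substances? no. So the operation is a Registered Discharge.
Under rule 8: the operator is not a public body? yes; or Registered Discharge (rule 3)? yes. So the operation is a Qualifying Undertaking.
Under rule 6: the operation is carried on across multiple sites? no; and Qualifying Undertaking (rule 8)? yes. So the operation is not an Essential Facility.
Under rule 1: the operator does not hold a certified management system? no; and the site is not within a groundwater protection zone? no. So the operation is not an Excluded Installation.
Under rule 2: Excluded Installation (rule 1)? no; and the operation releases emissions to air? yes; and the discharge is not to controlled waters? no. So the operation is not a Class-G Activity.
Under rule 5: the site is not within a groundwater protection zone? no; or the discharge is to controlled waters? yes. So the operation is an Excluded Facility.
Under rule 12: the operation involves the combustion of waste? yes; the site is not within a groundwater protection zone? no; a baseline site report has been submitted? yes — 2 of 3 hold (need ≥2) → satisfied.
Under rule 4: Excluded Facility (rule 5)? yes; or Primary Facility (rule 12)? yes. So the operation is an Essential Activity.
Under rule 10: Class-G Activity (rule 2)? no; or Essential Activity (rule 4)? yes. So the operation is a Scheduled Facility.
Under rule 11: Essential Facility (rule 6)? no; and Scheduled Facility (rule 10)? yes. So the operation is not a Qualifying Operation.

Essential Facility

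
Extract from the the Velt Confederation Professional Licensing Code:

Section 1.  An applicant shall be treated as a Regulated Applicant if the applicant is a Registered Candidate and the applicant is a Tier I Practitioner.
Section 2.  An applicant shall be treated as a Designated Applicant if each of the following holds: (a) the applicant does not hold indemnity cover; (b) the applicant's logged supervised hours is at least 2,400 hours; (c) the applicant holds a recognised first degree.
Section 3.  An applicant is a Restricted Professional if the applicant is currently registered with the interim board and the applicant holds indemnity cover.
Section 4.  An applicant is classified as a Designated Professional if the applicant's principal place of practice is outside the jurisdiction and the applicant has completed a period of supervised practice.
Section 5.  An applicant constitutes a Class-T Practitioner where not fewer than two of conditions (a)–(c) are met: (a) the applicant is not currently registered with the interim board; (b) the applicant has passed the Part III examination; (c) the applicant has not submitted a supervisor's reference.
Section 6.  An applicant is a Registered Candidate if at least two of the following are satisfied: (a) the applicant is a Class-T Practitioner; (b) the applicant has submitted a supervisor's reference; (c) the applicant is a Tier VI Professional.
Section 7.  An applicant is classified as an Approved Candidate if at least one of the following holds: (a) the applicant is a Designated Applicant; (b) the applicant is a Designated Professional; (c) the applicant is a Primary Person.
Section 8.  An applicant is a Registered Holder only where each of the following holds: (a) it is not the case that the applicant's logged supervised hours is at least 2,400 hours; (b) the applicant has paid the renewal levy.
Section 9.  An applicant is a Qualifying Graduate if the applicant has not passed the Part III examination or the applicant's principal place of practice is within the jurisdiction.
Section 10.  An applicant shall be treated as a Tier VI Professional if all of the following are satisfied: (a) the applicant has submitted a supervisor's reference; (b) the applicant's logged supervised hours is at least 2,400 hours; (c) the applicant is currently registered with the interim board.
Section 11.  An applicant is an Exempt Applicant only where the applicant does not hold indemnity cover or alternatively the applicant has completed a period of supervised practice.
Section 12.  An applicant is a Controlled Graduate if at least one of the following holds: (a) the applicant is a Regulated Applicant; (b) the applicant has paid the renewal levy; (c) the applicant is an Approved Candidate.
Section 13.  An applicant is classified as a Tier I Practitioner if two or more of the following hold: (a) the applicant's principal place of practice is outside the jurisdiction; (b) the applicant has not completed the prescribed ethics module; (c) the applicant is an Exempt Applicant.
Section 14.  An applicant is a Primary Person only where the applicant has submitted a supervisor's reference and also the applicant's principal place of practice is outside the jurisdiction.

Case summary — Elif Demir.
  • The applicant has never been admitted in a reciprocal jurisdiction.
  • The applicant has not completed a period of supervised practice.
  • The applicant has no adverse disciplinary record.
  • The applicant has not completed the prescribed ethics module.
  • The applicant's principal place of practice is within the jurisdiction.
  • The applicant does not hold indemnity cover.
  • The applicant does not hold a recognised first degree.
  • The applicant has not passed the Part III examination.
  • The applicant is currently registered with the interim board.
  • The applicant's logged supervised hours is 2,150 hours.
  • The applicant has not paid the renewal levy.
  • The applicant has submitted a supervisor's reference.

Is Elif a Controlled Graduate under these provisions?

No

section 5 — Class-T Practitioner: the applicant is not currently registered with the interim board? no; the applicant has passed the Part III examination? no; the applicant has not submitted a supervisor's reference? no — 0 of 3 hold (need ≥2) → not satisfied.
section 10 — Tier VI Professional: [the applicant has submitted a supervisor's reference? yes] AND [applicant's logged supervised hours: 2,150 hours ≥ 2,400 hours? no] AND [the applicant is currently registered with the interim board? yes] → not satisfied.
section 6 — Registered Candidate: Class-T Practitioner (section 5)? no; the applicant has submitted a supervisor's reference? yes; Tier VI Professional (section 10)? no — 1 of 3 hold (need ≥2) → not satisfied.
section 11 — Exempt Applicant: [the applicant does not hold indemnity cover? yes] OR [the applicant has completed a period of supervised practice? no] → satisfied.
section 13 — Tier I Practitioner: the applicant's principal place of practice is outside the jurisdiction? no; the applicant has not completed the prescribed ethics module? yes; Exempt Applicant (section 11)? yes — 2 of 3 hold (need ≥2) → satisfied.
section 1 — Regulated Applicant: [Registered Candidate (section 6)? no] AND [Tier I Practitioner (section 13)? yes] → not satisfied.
section 2 — Designated Applicant: [the applicant does not hold indemnity cover? yes] AND [applicant's logged supervised hours: 2,150 hours ≥ 2,400 hours? no] AND [the applicant holds a recognised first degree? no] → not satisfied.
section 4 — Designated Professional: [the applicant's principal place of practice is outside the jurisdiction? no] AND [the applicant has completed a period of supervised practice? no] → not satisfied.
section 14 — Primary Person: [the applicant has submitted a supervisor's reference? yes] AND [the applicant's principal place of practice is outside the jurisdiction? no] → not satisfied.
section 7 — Approved Candidate: [Designated Applicant (section 2)? no] OR [Designated Professional (section 4)? no] OR [Primary Person (section 14)? no] → not satisfied.
section 12 — Controlled Graduate: [Regulated Applicant (section 1)? no] OR [the applicant has paid the renewal levy? no] OR [Approved Candidate (section 7)? no] → not satisfied.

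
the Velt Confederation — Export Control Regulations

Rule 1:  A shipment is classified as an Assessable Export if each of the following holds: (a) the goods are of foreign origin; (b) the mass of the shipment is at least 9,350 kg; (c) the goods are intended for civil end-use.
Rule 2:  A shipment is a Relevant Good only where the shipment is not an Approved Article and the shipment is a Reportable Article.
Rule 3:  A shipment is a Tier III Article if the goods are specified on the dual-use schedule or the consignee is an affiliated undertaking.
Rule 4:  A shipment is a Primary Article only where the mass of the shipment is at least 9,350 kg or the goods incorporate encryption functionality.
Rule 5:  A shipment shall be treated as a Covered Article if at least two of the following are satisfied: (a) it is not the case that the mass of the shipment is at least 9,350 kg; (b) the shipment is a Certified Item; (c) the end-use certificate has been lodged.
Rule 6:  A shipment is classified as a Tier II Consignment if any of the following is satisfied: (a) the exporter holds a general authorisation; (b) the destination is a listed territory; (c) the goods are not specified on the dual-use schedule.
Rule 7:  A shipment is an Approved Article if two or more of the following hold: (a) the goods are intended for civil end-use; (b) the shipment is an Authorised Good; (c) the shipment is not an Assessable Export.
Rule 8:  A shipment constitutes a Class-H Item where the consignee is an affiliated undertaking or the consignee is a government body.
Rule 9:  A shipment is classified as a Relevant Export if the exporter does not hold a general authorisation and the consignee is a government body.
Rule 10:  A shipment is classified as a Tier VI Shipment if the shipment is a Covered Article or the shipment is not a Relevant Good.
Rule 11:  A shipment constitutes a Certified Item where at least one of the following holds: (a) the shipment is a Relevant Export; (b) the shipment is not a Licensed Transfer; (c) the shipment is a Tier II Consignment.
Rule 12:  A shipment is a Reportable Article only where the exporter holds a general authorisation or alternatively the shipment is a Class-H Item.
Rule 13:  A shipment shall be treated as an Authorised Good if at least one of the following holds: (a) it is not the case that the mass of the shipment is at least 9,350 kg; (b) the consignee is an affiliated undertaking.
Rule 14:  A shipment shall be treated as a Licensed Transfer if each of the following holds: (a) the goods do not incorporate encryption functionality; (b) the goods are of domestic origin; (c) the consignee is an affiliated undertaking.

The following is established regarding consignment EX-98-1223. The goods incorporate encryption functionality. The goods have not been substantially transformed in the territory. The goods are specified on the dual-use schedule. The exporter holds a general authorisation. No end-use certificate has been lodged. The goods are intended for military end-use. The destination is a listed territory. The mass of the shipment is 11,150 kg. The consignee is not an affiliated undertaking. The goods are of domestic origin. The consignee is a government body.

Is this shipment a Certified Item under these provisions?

Yes

rule 9 — Relevant Export: [the exporter does not hold a general authorisation? no] AND [the consignee is a government body? yes] → not satisfied.
rule 14 — Licensed Transfer: [the goods do not incorporate encryption functionality? no] AND [the goods are of domestic origin? yes] AND [the consignee is an affiliated undertaking? no] → not satisfied.
rule 6 — Tier II Consignment: [the exporter holds a general authorisation? yes] OR [the destination is a listed territory? yes] OR [the goods are not specified on the dual-use schedule? no] → satisfied.
rule 11 — Certified Item: [Relevant Export (rule 9)? no] OR [not a Licensed Transfer (rule 14)? yes] OR [Tier II Consignment (rule 6)? yes] → satisfied.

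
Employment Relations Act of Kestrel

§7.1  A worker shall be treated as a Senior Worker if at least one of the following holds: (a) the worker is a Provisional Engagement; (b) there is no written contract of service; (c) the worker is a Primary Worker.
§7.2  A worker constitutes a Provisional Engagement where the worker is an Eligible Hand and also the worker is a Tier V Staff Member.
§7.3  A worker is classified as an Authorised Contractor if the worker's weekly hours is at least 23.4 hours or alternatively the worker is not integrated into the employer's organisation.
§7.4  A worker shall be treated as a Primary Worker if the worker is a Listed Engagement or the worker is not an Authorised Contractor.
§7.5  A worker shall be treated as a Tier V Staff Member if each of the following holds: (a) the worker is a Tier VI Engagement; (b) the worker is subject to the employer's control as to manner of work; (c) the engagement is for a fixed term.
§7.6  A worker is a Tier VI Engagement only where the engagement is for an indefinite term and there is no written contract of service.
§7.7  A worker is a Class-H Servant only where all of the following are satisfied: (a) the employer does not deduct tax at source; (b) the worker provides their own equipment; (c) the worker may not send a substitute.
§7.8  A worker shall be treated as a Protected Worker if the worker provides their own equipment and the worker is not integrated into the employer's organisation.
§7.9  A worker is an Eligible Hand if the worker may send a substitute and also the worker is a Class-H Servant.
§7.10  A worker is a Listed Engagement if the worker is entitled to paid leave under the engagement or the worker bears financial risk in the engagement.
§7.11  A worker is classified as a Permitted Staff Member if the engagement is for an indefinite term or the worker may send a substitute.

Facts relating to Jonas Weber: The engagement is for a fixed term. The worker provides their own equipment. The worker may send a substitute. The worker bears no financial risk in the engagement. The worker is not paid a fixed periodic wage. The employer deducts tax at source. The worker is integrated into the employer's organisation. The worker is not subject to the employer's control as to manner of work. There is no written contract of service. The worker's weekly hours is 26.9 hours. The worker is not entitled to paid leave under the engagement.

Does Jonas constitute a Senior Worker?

Yes

§7.7 — Class-H Servant: [the employer does not deduct tax at source? no] AND [the worker provides their own equipment? yes] AND [the worker may not send a substitute? no] → not satisfied.
§7.9 — Eligible Hand: [the worker may send a substitute? yes] AND [Class-H Servant (§7.7)? no] → not satisfied.
§7.6 — Tier VI Engagement: [the engagement is for an indefinite term? no] AND [there is no written contract of service? yes] → not satisfied.
§7.5 — Tier V Staff Member: [Tier VI Engagement (§7.6)? no] AND [the worker is subject to the employer's control as to manner of work? no] AND [the engagement is for a fixed term? yes] → not satisfied.
§7.2 — Provisional Engagement: [Eligible Hand (§7.9)? no] AND [Tier V Staff Member (§7.5)? no] → not satisfied.
§7.10 — Listed Engagement: [the worker is entitled to paid leave under the engagement? no] OR [the worker bears financial risk in the engagement? no] → not satisfied.
§7.3 — Authorised Contractor: [worker's weekly hours: 26.9 hours ≥ 23.4 hours? yes] OR [the worker is not integrated into the employer's organisation? no] → satisfied.
§7.4 — Primary Worker: [Listed Engagement (§7.10)? no] OR [not an Authorised Contractor (§7.3)? no] → not satisfied.
§7.1 — Senior Worker: [Provisional Engagement (§7.2)? no] OR [there is no written contract of service? yes] OR [Primary Worker (§7.4)? no] → satisfied.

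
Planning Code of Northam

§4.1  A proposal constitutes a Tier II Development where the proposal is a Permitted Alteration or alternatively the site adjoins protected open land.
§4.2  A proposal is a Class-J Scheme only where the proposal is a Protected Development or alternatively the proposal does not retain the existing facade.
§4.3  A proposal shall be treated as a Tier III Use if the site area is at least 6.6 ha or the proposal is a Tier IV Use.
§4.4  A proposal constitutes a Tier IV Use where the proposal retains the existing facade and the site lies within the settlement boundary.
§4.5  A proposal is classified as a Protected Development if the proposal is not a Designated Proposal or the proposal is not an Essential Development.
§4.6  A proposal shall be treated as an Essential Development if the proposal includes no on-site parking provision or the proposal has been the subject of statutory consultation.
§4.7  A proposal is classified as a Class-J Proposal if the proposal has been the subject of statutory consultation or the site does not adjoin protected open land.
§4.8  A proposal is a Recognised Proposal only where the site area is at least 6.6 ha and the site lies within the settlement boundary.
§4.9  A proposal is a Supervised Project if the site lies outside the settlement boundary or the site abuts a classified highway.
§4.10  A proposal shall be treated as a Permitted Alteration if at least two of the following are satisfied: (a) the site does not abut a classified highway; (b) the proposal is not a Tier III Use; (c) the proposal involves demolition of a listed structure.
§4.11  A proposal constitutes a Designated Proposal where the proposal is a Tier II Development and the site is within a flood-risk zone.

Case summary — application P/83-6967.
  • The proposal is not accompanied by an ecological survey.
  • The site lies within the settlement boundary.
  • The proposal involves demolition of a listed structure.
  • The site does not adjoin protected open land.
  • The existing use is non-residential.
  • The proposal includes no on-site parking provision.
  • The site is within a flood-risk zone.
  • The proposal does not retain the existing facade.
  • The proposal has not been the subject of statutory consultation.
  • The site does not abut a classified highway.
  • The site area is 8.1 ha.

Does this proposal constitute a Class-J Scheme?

§4.4 — Tier IV Use: [the proposal retains the existing facade? no] AND [the site lies within the settlement boundary? yes] → not satisfied.
§4.3 — Tier III Use: [site area: 8.1 ha ≥ 6.6 ha? yes] OR [Tier IV Use (§4.4)? no] → satisfied.
§4.10 — Permitted Alteration: the site does not abut a classified highway? yes; not a Tier III Use (§4.3)? no; the proposal involves demolition of a listed structure? yes — 2 of 3 hold (need ≥2) → satisfied.
§4.1 — Tier II Development: [Permitted Alteration (§4.10)? yes] OR [the site adjoins protected open land? no] → satisfied.
§4.11 — Designated Proposal: [Tier II Development (§4.1)? yes] AND [the site is within a flood-risk zone? yes] → satisfied.
§4.6 — Essential Development: [the proposal includes no on-site parking provision? yes] OR [the proposal has been the subject of statutory consultation? no] → satisfied.
§4.5 — Protected Development: [not a Designated Proposal (§4.11)? no] OR [not an Essential Development (§4.6)? no] → not satisfied.
§4.2 — Class-J Scheme: [Protected Development (§4.5)? no] OR [the proposal does not retain the existing facade? yes] → satisfied.

Yes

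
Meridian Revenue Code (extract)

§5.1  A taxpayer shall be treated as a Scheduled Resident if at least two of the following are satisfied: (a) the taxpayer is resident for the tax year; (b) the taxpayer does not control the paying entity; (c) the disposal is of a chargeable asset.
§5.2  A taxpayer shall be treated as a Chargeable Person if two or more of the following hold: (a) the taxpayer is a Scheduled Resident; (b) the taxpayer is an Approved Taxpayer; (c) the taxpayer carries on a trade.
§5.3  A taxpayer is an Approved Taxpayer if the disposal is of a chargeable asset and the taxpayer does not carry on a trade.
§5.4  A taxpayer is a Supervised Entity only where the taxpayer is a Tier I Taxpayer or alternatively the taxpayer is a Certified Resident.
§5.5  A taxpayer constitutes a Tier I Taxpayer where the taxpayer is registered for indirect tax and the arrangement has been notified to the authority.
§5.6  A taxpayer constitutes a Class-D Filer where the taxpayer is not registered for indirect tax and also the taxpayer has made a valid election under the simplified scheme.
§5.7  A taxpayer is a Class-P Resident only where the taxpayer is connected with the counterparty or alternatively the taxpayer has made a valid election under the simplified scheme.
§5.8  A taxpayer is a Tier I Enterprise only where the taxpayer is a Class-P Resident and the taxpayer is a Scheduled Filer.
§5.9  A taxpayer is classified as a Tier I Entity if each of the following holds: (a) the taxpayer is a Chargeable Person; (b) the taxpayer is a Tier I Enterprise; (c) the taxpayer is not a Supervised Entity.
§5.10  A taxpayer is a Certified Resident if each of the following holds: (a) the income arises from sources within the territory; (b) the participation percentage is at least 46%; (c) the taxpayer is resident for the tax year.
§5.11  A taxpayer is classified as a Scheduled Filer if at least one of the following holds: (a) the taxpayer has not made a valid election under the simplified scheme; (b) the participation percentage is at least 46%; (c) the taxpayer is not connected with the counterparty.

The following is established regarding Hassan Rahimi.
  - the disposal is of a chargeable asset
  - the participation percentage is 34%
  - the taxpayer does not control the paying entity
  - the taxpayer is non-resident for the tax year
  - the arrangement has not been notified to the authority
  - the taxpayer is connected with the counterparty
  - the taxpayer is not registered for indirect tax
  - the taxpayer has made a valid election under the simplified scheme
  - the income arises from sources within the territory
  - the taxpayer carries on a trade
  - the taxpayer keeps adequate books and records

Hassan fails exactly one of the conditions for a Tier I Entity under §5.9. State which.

§5.1 — Scheduled Resident: the taxpayer is resident for the tax year? no; the taxpayer does not control the paying entity? yes; the disposal is of a chargeable asset? yes — 2 of 3 hold (need ≥2) → satisfied.
§5.3 — Approved Taxpayer: [the disposal is of a chargeable asset? yes] AND [the taxpayer does not carry on a trade? no] → not satisfied.
§5.2 — Chargeable Person: Scheduled Resident (§5.1)? yes; Approved Taxpayer (§5.3)? no; the taxpayer carries on a trade? yes — 2 of 3 hold (need ≥2) → satisfied.
§5.7 — Class-P Resident: [the taxpayer is connected with the counterparty? yes] OR [the taxpayer has made a valid election under the simplified scheme? yes] → satisfied.
§5.11 — Scheduled Filer: [the taxpayer has not made a valid election under the simplified scheme? no] OR [participation percentage: 34% ≥ 46%? no] OR [the taxpayer is not connected with the counterparty? no] → not satisfied.
§5.8 — Tier I Enterprise: [Class-P Resident (§5.7)? yes] AND [Scheduled Filer (§5.11)? no] → not satisfied.
§5.5 — Tier I Taxpayer: [the taxpayer is registered for indirect tax? no] AND [the arrangement has been notified to the authority? no] → not satisfied.
§5.10 — Certified Resident: [the income arises from sources within the territory? yes] AND [participation percentage: 34% ≥ 46%? no] AND [the taxpayer is resident for the tax year? no] → not satisfied.
§5.4 — Supervised Entity: [Tier I Taxpayer (§5.5)? no] OR [Certified Resident (§5.10)? no] → not satisfied.
§5.9 — Tier I Entity: [Chargeable Person (§5.2)? yes] AND [Tier I Enterprise (§5.8)? no] AND [not a Supervised Entity (§5.4)? yes] → not satisfied.

Tier I Enterprise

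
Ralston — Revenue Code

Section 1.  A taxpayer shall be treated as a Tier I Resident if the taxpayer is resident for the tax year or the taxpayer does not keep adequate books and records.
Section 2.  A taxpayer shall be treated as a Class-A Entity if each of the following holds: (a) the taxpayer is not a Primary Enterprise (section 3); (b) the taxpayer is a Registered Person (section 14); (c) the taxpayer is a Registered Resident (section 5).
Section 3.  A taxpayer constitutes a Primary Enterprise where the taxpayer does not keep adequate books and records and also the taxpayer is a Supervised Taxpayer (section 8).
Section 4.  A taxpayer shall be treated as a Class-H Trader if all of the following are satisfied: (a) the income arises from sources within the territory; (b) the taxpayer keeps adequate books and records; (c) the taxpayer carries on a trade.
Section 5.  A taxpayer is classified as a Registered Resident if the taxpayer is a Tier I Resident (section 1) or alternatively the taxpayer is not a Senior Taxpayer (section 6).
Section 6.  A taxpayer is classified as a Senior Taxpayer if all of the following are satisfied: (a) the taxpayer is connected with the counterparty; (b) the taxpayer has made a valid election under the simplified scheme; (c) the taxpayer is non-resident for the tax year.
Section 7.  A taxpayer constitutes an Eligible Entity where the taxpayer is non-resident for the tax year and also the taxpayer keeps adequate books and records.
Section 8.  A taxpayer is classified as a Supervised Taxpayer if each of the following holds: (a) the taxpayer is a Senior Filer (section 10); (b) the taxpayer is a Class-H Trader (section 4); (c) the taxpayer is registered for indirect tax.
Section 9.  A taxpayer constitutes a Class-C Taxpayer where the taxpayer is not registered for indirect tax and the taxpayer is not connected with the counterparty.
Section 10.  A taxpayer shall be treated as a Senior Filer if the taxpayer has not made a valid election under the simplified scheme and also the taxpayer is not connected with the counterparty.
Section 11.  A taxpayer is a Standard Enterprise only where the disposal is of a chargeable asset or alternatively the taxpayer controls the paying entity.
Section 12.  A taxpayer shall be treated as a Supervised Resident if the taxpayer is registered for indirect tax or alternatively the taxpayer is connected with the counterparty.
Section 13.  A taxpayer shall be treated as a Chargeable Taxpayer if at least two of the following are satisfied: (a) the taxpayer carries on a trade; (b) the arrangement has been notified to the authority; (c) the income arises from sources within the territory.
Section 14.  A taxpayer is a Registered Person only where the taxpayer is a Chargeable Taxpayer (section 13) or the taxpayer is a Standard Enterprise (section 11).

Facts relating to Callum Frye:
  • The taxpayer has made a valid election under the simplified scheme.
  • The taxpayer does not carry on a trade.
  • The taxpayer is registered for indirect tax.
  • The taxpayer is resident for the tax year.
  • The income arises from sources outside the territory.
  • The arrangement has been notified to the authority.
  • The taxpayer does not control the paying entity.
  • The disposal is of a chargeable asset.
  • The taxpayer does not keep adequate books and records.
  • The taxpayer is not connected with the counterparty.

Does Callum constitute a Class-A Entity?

section 10 — Senior Filer: [the taxpayer has not made a valid election under the simplified scheme? no] AND [the taxpayer is not connected with the counterparty? yes] → not satisfied.
section 4 — Class-H Trader: [the income arises from sources within the territory? no] AND [the taxpayer keeps adequate books and records? no] AND [the taxpayer carries on a trade? no] → not satisfied.
section 8 — Supervised Taxpayer: [Senior Filer (section 10)? no] AND [Class-H Trader (section 4)? no] AND [the taxpayer is registered for indirect tax? yes] → not satisfied.
section 3 — Primary Enterprise: [the taxpayer does not keep adequate books and records? yes] AND [Supervised Taxpayer (section 8)? no] → not satisfied.
section 13 — Chargeable Taxpayer: the taxpayer carries on a trade? no; the arrangement has been notified to the authority? yes; the income arises from sources within the territory? no — 1 of 3 hold (need ≥2) → not satisfied.
section 11 — Standard Enterprise: [the disposal is of a chargeable asset? yes] OR [the taxpayer controls the paying entity? no] → satisfied.
section 14 — Registered Person: [Chargeable Taxpayer (section 13)? no] OR [Standard Enterprise (section 11)? yes] → satisfied.
section 1 — Tier I Resident: [the taxpayer is resident for the tax year? yes] OR [the taxpayer does not keep adequate books and records? yes] → satisfied.
section 6 — Senior Taxpayer: [the taxpayer is connected with the counterparty? no] AND [the taxpayer has made a valid election under the simplified scheme? yes] AND [the taxpayer is non-resident for the tax year? no] → not satisfied.
section 5 — Registered Resident: [Tier I Resident (section 1)? yes] OR [not a Senior Taxpayer (section 6)? yes] → satisfied.
section 2 — Class-A Entity: [not a Primary Enterprise (section 3)? yes] AND [Registered Person (section 14)? yes] AND [Registered Resident (section 5)? yes] → satisfied.

Yes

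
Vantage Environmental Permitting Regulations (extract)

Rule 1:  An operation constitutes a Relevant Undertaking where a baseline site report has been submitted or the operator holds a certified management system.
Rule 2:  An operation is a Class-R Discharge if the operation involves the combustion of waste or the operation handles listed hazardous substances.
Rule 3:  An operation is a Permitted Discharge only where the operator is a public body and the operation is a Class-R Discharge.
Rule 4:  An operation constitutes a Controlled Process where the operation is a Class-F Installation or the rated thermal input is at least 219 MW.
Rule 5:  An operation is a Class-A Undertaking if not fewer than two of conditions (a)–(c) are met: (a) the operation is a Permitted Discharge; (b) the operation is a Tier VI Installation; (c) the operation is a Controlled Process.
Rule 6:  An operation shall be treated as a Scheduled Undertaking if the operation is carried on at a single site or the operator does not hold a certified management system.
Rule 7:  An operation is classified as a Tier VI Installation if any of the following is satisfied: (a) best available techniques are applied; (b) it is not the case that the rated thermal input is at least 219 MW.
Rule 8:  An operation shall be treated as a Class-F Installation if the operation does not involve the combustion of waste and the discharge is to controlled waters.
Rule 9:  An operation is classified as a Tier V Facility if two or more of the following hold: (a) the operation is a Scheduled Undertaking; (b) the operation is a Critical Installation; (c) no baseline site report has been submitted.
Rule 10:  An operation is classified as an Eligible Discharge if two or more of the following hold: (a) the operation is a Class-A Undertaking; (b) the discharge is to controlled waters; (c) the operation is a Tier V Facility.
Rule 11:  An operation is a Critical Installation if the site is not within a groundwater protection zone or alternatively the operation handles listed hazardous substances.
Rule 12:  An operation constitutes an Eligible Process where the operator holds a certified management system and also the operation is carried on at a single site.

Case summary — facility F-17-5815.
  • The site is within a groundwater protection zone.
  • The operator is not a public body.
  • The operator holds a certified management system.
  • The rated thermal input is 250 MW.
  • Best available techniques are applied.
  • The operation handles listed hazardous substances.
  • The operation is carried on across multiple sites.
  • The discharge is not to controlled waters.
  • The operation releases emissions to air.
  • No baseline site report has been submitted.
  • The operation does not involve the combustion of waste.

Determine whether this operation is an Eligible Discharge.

Yes

Under rule 2: the operation involves the combustion of waste? no; or the operation handles listed hazardous substances? yes. So the operation is a Class-R Discharge.
Under rule 3: the operator is a public body? no; and Class-R Discharge (rule 2)? yes. So the operation is not a Permitted Discharge.
Under rule 7: best available techniques are applied? yes; or rated thermal input: 250 MW ≥ 219 MW? yes, so negated condition no. So the operation is a Tier VI Installation.
Under rule 8: the operation does not involve the combustion of waste? yes; and the discharge is to controlled waters? no. So the operation is not a Class-F Installation.
Under rule 4: Class-F Installation (rule 8)? no; or rated thermal input: 250 MW ≥ 219 MW? yes. So the operation is a Controlled Process.
Under rule 5: Permitted Discharge (rule 3)? no; Tier VI Installation (rule 7)? yes; Controlled Process (rule 4)? yes — 2 of 3 hold (need ≥2) → satisfied.
Under rule 6: the operation is carried on at a single site? no; or the operator does not hold a certified management system? no. So the operation is not a Scheduled Undertaking.
Under rule 11: the site is not within a groundwater protection zone? no; or the operation handles listed hazardous substances? yes. So the operation is a Critical Installation.
Under rule 9: Scheduled Undertaking (rule 6)? no; Critical Installation (rule 11)? yes; no baseline site report has been submitted? yes — 2 of 3 hold (need ≥2) → satisfied.
Under rule 10: Class-A Undertaking (rule 5)? yes; the discharge is to controlled waters? no; Tier V Facility (rule 9)? yes — 2 of 3 hold (need ≥2) → satisfied.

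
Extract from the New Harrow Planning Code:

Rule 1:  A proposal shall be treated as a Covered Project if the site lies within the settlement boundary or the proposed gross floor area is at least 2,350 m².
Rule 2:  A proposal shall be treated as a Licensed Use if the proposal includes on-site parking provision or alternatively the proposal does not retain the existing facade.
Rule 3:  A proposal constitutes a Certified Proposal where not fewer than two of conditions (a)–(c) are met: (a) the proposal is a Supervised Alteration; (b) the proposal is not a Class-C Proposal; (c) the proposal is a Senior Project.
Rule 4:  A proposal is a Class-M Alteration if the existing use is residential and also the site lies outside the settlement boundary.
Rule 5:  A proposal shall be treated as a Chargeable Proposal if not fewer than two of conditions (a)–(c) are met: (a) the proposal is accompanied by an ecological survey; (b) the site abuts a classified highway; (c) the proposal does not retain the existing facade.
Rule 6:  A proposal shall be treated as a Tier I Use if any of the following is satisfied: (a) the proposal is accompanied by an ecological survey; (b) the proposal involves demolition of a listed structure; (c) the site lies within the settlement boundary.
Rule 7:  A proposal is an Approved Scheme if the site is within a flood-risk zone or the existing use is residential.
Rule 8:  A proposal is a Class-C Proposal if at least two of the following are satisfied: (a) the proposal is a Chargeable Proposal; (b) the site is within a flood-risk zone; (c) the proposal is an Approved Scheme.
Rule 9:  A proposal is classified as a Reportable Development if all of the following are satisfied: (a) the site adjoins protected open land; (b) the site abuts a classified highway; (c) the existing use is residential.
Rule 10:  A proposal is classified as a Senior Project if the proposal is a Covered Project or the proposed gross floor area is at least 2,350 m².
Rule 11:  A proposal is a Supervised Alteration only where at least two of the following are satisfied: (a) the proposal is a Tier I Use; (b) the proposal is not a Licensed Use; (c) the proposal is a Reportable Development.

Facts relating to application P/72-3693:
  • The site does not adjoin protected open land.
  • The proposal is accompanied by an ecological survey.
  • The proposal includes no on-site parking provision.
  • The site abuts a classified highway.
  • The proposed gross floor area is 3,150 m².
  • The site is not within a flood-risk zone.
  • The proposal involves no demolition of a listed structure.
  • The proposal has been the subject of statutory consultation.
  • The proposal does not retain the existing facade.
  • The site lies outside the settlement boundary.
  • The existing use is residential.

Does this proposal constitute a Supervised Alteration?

Under rule 6: the proposal is accompanied by an ecological survey? yes; or the proposal involves demolition of a listed structure? no; or the site lies within the settlement boundary? no. So the proposal is a Tier I Use.
Under rule 2: the proposal includes on-site parking provision? no; or the proposal does not retain the existing facade? yes. So the proposal is a Licensed Use.
Under rule 9: the site adjoins protected open land? no; and the site abuts a classified highway? yes; and the existing use is residential? yes. So the proposal is not a Reportable Development.
Under rule 11: Tier I Use (rule 6)? yes; not a Licensed Use (rule 2)? no; Reportable Development (rule 9)? no — 1 of 3 hold (need ≥2) → not satisfied.

No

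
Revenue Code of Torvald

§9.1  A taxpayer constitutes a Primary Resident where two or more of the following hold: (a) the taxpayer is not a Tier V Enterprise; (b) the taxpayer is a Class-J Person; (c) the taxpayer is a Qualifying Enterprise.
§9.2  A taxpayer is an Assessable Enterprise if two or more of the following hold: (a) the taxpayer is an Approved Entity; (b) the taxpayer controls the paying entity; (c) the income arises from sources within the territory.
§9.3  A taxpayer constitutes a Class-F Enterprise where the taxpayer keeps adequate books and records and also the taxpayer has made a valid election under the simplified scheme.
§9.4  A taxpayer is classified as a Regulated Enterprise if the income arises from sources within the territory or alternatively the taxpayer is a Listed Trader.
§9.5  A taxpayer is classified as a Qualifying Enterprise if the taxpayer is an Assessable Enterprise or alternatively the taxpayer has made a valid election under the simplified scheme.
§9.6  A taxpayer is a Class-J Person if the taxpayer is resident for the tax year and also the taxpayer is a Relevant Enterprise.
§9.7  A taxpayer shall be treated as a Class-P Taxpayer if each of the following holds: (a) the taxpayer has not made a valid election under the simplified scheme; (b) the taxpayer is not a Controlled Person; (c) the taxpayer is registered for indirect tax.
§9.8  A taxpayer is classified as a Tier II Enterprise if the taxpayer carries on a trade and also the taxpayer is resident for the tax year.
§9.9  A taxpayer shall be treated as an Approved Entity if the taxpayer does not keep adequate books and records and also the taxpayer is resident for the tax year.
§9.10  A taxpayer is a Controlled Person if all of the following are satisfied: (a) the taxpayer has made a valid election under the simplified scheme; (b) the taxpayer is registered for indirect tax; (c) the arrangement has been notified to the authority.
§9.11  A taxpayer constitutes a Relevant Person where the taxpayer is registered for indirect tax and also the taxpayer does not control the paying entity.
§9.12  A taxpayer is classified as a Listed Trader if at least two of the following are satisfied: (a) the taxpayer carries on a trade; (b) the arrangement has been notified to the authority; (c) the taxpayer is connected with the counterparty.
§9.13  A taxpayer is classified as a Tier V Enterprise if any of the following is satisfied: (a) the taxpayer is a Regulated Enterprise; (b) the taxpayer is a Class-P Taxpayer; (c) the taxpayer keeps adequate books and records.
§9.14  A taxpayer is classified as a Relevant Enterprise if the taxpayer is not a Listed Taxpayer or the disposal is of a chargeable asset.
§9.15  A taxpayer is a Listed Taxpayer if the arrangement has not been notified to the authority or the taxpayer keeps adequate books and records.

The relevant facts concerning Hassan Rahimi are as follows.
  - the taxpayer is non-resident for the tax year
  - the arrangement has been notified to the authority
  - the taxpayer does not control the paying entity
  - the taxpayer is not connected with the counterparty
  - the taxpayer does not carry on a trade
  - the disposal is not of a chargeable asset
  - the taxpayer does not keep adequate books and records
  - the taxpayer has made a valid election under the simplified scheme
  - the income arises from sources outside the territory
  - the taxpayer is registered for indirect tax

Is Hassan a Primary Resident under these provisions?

Under §9.12: the taxpayer carries on a trade? no; the arrangement has been notified to the authority? yes; the taxpayer is connected with the counterparty? no — 1 of 3 hold (need ≥2) → not satisfied.
Under §9.4: the income arises from sources within the territory? no; or Listed Trader (§9.12)? no. So the taxpayer is not a Regulated Enterprise.
Under §9.10: the taxpayer has made a valid election under the simplified scheme? yes; and the taxpayer is registered for indirect tax? yes; and the arrangement has been notified to the authority? yes. So the taxpayer is a Controlled Person.
Under §9.7: the taxpayer has not made a valid election under the simplified scheme? no; and not a Controlled Person (§9.10)? no; and the taxpayer is registered for indirect tax? yes. So the taxpayer is not a Class-P Taxpayer.
Under §9.13: Regulated Enterprise (§9.4)? no; or Class-P Taxpayer (§9.7)? no; or the taxpayer keeps adequate books and records? no. So the taxpayer is not a Tier V Enterprise.
Under §9.15: the arrangement has not been notified to the authority? no; or the taxpayer keeps adequate books and records? no. So the taxpayer is not a Listed Taxpayer.
Under §9.14: not a Listed Taxpayer (§9.15)? yes; or the disposal is of a chargeable asset? no. So the taxpayer is a Relevant Enterprise.
Under §9.6: the taxpayer is resident for the tax year? no; and Relevant Enterprise (§9.14)? yes. So the taxpayer is not a Class-J Person.
Under §9.9: the taxpayer does not keep adequate books and records? yes; and the taxpayer is resident for the tax year? no. So the taxpayer is not an Approved Entity.
Under §9.2: Approved Entity (§9.9)? no; the taxpayer controls the paying entity? no; the income arises from sources within the territory? no — 0 of 3 hold (need ≥2) → not satisfied.
Under §9.5: Assessable Enterprise (§9.2)? no; or the taxpayer has made a valid election under the simplified scheme? yes. So the taxpayer is a Qualifying Enterprise.
Under §9.1: not a Tier V Enterprise (§9.13)? yes; Class-J Person (§9.6)? no; Qualifying Enterprise (§9.5)? yes — 2 of 3 hold (need ≥2) → satisfied.

Yes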